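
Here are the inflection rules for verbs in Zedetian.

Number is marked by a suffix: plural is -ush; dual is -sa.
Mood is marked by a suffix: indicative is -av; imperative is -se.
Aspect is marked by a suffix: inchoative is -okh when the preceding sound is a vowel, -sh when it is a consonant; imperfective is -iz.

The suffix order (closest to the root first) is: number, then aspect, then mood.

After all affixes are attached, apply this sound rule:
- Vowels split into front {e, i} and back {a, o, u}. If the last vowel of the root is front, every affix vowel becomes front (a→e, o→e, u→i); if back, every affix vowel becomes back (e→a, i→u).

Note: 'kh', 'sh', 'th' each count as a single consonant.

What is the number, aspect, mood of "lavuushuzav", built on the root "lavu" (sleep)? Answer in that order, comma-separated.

plural, imperfective, indicative

Segment: lavu-ush-iz-av.
number: -ush → plural.
aspect: -iz → imperfective.
mood: -av → indicative.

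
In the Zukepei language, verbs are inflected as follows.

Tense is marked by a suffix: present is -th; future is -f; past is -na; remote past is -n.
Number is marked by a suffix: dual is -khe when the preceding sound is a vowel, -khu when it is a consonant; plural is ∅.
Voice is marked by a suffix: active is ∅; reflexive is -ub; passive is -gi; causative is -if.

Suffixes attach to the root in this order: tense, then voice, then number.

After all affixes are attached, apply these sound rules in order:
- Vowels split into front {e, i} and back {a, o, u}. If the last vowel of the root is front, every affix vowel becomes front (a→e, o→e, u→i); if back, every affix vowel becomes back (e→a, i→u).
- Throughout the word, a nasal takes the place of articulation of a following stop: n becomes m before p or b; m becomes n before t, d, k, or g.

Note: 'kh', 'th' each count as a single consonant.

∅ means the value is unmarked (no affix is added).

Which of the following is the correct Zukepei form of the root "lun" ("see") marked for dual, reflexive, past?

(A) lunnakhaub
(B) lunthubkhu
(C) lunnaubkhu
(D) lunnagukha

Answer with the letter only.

Attach tense past -na → lunna.
Attach voice reflexive -ub → lunnaub.
Attach number dual -khu (after consonant 'b') → lunnaubkhu.
Vowel harmony: no change.
Nasal assimilation: no change.
So the correct form is lunnaubkhu, option (C).
(D) lunnagukha is wrong: it uses passive instead of reflexive for voice.
(B) lunthubkhu is wrong: it uses present instead of past for tense.
(A) lunnakhaub is wrong: it has the affixes in the wrong order.

C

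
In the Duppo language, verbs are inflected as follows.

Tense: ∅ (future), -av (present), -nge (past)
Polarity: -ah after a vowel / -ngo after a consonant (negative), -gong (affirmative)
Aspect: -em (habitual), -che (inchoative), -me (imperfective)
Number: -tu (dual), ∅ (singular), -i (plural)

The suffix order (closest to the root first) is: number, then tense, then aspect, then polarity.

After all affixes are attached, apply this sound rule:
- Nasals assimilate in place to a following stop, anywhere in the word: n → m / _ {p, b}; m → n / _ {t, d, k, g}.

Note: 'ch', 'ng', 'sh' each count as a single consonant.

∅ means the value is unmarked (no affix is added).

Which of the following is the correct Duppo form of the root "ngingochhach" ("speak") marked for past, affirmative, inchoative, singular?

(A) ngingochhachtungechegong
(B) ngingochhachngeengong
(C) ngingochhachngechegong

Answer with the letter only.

number = singular: zero marking, form stays ngingochhach.
Attach tense past -nge → ngingochhachnge.
Attach aspect inchoative -che → ngingochhachngeche.
Attach polarity affirmative -gong → ngingochhachngechegong.
Nasal assimilation: no change.
So the correct form is ngingochhachngechegong, option (C).
(A) ngingochhachtungechegong is wrong: it uses dual instead of singular for number.
(B) ngingochhachngeengong is wrong: it uses habitual instead of inchoative for aspect.

C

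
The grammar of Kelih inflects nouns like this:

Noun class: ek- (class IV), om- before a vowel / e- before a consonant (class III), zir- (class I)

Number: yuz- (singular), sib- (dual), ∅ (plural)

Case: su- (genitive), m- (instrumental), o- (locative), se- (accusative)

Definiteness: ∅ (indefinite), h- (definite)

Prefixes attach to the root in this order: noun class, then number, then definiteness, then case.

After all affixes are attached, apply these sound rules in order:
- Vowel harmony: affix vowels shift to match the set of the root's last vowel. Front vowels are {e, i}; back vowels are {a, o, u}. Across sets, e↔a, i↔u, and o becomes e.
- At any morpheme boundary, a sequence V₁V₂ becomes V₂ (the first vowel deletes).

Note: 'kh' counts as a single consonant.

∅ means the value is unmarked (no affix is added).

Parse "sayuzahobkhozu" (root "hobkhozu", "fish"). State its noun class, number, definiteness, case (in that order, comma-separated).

class III, singular, indefinite, accusative

Segment: se-yuz-e-hobkhozu.
noun class: om/e- → class III.
number: yuz- → singular.
definiteness: ∅ → indefinite.
case: se- → accusative.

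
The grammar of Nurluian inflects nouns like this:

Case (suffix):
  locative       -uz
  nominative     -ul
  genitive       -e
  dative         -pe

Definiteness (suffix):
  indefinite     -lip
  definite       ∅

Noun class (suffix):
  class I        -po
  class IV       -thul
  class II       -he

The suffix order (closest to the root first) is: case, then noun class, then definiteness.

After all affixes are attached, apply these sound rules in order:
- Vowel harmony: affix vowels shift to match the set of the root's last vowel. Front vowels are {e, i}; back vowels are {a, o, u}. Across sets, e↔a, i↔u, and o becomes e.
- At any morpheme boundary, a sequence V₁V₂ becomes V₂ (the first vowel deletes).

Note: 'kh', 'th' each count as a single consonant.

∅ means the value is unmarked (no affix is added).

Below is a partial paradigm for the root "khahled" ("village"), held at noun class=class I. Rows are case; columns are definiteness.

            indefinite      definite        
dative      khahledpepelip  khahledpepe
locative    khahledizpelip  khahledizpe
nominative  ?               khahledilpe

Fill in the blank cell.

khahledilpelip

Attach case nominative -ul → khahledul.
Attach noun class class I -po → khahledulpo.
Attach definiteness indefinite -lip → khahledulpolip.
Apply vowel harmony: khahledulpolip → khahledilpelip.
Vowel deletion: no change.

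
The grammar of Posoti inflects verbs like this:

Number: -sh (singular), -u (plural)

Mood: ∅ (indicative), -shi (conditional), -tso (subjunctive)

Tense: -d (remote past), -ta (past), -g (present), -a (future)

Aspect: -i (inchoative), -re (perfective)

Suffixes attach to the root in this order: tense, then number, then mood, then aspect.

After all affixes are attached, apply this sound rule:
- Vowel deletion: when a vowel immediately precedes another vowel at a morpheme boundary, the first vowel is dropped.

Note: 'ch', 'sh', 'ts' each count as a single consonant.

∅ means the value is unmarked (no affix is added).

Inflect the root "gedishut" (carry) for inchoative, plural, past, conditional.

gedishuttushi

Attach tense past -ta → gedishutta.
Attach number plural -u → gedishuttau.
Attach mood conditional -shi → gedishuttaushi.
Attach aspect inchoative -i → gedishuttaushii.
Apply vowel deletion: gedishuttaushii → gedishuttushi.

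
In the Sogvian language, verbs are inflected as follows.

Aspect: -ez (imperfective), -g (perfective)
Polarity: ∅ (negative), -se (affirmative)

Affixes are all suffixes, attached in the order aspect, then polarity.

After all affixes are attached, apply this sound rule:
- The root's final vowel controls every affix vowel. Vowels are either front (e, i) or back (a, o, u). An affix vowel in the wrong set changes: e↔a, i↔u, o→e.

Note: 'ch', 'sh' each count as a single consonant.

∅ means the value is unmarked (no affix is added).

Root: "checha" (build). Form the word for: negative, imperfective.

chechaaz

Attach aspect imperfective -ez → chechaez.
polarity = negative: zero marking, form stays chechaez.
Apply vowel harmony: chechaez → chechaaz.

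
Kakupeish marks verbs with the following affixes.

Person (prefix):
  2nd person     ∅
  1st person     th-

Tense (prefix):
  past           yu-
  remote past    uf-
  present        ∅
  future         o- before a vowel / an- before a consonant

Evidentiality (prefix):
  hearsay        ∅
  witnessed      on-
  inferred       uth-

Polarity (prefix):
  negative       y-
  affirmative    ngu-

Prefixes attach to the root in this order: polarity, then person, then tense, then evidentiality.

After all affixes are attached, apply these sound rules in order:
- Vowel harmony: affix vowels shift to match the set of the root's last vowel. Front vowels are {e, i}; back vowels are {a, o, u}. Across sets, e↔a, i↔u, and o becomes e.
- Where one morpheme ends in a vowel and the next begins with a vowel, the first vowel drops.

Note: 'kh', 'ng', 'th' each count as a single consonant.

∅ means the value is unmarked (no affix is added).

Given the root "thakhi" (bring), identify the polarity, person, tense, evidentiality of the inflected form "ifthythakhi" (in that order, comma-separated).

Segment: uf-th-y-thakhi.
polarity: y- → negative.
person: th- → 1st person.
tense: uf- → remote past.
evidentiality: ∅ → hearsay.

negative, 1st person, remote past, hearsay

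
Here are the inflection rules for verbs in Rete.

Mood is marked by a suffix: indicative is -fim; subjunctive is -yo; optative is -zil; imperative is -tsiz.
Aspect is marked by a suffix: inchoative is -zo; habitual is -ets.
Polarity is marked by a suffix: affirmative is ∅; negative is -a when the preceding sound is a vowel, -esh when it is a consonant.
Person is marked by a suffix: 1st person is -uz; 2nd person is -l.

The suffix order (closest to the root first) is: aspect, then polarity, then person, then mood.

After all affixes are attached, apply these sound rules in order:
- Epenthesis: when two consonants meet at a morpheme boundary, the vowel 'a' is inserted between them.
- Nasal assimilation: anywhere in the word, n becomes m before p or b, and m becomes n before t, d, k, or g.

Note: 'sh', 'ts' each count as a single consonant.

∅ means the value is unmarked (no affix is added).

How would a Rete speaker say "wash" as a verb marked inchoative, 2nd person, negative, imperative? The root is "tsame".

Attach aspect inchoative -zo → tsamezo.
Attach polarity negative -a (after vowel 'o') → tsamezoa.
Attach person 2nd person -l → tsamezoal.
Attach mood imperative -tsiz → tsamezoaltsiz.
Apply epenthesis: tsamezoaltsiz → tsamezoalatsiz.
Nasal assimilation: no change.

tsamezoalatsiz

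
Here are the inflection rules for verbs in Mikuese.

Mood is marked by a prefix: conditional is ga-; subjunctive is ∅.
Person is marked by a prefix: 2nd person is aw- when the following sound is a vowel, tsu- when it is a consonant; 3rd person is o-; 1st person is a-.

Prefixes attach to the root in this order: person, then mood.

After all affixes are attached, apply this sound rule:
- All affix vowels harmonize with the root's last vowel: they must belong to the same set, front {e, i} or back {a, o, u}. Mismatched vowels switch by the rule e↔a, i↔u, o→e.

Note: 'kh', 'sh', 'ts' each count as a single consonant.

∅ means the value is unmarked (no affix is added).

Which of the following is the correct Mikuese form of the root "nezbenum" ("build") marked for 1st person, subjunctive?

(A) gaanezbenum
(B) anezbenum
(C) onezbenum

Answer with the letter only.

B

Attach person 1st person a- → anezbenum.
mood = subjunctive: zero marking, form stays anezbenum.
Vowel harmony: no change.
So the correct form is anezbenum, option (B).
(C) onezbenum is wrong: it uses 3rd person instead of 1st person for person.
(A) gaanezbenum is wrong: it uses conditional instead of subjunctive for mood.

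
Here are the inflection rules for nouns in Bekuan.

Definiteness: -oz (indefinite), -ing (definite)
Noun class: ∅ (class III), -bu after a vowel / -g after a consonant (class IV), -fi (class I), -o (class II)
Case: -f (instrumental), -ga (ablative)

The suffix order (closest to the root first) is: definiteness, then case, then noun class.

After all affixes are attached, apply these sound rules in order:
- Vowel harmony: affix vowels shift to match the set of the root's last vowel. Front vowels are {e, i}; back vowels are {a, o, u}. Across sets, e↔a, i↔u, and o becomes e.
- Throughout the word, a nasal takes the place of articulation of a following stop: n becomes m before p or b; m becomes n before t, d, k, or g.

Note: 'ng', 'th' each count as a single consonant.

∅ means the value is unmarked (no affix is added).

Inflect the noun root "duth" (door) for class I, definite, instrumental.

Attach definiteness definite -ing → duthing.
Attach case instrumental -f → duthingf.
Attach noun class class I -fi → duthingffi.
Apply vowel harmony: duthingffi → duthungffu.
Nasal assimilation: no change.

duthungffu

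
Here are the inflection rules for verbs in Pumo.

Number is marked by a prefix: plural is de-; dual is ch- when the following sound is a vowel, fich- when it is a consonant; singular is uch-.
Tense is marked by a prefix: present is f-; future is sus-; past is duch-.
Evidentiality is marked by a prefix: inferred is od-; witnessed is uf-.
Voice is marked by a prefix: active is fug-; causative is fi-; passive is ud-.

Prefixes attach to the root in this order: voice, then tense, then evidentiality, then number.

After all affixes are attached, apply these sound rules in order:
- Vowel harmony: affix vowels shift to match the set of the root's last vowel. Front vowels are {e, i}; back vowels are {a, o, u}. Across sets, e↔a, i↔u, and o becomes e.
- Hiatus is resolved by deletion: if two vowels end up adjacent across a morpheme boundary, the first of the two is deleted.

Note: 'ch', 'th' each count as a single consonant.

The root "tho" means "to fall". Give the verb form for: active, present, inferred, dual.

chodffugtho

Attach voice active fug- → fugtho.
Attach tense present f- → ffugtho.
Attach evidentiality inferred od- → odffugtho.
Attach number dual ch- (before vowel 'o') → chodffugtho.
Vowel harmony: no change.
Vowel deletion: no change.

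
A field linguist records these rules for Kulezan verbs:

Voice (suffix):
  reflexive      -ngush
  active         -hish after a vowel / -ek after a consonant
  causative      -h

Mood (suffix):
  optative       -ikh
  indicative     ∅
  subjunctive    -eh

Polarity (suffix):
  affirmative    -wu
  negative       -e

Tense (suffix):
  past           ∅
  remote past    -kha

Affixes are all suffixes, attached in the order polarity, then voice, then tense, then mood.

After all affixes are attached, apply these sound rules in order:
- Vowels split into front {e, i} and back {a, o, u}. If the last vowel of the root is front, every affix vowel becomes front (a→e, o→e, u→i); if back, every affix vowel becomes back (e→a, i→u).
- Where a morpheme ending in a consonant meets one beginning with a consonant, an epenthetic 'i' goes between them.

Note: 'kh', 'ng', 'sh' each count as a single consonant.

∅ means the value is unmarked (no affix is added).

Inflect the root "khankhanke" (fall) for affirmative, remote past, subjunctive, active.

khankhankewihishikheeh

Attach polarity affirmative -wu → khankhankewu.
Attach voice active -hish (after vowel 'u') → khankhankewuhish.
Attach tense remote past -kha → khankhankewuhishkha.
Attach mood subjunctive -eh → khankhankewuhishkhaeh.
Apply vowel harmony: khankhankewuhishkhaeh → khankhankewihishkheeh.
Apply epenthesis: khankhankewihishkheeh → khankhankewihishikheeh.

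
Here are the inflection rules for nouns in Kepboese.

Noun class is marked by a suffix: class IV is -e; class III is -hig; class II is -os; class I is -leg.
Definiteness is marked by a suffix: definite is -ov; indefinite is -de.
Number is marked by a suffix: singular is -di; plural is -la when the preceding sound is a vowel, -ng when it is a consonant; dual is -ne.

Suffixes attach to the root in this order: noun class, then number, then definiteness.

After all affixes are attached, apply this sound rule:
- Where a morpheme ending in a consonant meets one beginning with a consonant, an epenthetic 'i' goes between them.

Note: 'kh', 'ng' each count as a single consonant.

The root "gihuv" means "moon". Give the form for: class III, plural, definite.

gihuvihigingov

Attach noun class class III -hig → gihuvhig.
Attach number plural -ng (after consonant 'g') → gihuvhigng.
Attach definiteness definite -ov → gihuvhigngov.
Apply epenthesis: gihuvhigngov → gihuvihigingov.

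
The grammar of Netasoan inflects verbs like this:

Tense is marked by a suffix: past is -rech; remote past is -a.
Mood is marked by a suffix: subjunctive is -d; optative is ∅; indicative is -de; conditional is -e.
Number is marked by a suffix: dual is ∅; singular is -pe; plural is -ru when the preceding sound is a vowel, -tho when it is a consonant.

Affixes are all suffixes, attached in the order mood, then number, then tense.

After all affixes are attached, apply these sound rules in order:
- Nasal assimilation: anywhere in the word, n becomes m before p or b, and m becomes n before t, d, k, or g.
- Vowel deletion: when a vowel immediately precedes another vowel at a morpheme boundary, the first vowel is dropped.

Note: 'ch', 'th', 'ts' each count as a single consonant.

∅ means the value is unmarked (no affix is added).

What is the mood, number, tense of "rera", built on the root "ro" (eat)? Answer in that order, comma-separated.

Segment: ro-e-ru-a.
mood: -e → conditional.
number: -ru/tho → plural.
tense: -a → remote past.

conditional, plural, remote past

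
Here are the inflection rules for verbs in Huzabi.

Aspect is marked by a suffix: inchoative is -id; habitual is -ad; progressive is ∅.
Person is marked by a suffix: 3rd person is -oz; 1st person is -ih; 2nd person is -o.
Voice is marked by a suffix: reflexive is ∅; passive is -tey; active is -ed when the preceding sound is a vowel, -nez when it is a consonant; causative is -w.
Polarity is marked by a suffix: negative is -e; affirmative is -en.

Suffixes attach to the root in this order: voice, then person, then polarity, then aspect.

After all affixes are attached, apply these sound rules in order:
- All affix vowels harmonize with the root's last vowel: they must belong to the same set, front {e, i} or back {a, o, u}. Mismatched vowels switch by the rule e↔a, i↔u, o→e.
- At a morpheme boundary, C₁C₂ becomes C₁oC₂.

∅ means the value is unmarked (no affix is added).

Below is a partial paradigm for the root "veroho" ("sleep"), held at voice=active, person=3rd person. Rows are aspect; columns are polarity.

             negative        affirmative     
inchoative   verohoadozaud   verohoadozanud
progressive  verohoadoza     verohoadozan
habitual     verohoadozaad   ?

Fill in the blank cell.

Attach voice active -ed (after vowel 'o') → verohoed.
Attach person 3rd person -oz → verohoedoz.
Attach polarity affirmative -en → verohoedozen.
Attach aspect habitual -ad → verohoedozenad.
Apply vowel harmony: verohoedozenad → verohoadozanad.
Epenthesis: no change.

verohoadozanad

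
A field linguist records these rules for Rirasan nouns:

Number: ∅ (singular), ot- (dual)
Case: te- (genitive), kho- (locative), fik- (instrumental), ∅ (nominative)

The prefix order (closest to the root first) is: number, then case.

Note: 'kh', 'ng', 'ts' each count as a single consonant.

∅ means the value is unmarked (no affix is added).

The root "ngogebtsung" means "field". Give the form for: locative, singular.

khongogebtsung

number = singular: zero marking, form stays ngogebtsung.
Attach case locative kho- → khongogebtsung.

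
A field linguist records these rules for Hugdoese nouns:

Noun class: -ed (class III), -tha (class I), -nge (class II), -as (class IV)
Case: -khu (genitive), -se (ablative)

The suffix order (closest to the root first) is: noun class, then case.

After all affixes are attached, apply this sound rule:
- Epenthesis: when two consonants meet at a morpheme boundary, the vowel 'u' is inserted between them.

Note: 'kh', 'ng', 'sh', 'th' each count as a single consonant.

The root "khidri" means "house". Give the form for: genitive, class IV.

Attach noun class class IV -as → khidrias.
Attach case genitive -khu → khidriaskhu.
Apply epenthesis: khidriaskhu → khidriasukhu.

khidriasukhu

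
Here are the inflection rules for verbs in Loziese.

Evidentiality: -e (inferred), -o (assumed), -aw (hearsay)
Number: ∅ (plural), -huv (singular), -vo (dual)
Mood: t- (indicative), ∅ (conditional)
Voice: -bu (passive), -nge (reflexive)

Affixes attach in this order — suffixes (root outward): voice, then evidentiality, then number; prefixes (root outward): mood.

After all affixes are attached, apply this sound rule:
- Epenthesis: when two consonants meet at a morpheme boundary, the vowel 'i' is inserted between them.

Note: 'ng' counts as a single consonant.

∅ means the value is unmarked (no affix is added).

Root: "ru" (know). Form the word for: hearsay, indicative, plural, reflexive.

Attach voice reflexive -nge → runge.
Attach mood indicative t- → trunge.
Attach evidentiality hearsay -aw → trungeaw.
number = plural: zero marking, form stays trungeaw.
Apply epenthesis: trungeaw → tirungeaw.

tirungeaw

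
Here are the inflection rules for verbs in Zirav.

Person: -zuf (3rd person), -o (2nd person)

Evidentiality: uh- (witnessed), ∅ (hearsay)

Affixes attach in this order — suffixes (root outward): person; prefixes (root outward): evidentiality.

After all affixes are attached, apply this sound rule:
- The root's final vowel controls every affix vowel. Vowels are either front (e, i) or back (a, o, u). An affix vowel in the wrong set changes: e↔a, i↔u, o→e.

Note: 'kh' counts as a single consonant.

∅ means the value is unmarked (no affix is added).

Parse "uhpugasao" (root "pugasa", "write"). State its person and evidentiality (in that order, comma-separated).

2nd person, witnessed

Segment: uh-pugasa-o.
person: -o → 2nd person.
evidentiality: uh- → witnessed.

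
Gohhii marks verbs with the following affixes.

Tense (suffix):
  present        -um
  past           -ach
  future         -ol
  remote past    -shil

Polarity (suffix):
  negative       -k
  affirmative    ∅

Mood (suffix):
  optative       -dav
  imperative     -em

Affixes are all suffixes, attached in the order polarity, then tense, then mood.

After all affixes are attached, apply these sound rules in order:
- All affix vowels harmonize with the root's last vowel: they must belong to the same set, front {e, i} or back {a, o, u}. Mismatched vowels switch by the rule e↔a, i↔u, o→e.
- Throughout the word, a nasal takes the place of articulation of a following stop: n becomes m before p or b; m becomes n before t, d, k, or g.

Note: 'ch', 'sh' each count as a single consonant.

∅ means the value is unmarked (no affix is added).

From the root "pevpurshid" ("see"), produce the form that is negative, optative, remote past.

pevpurshidkshildev

Attach polarity negative -k → pevpurshidk.
Attach tense remote past -shil → pevpurshidkshil.
Attach mood optative -dav → pevpurshidkshildav.
Apply vowel harmony: pevpurshidkshildav → pevpurshidkshildev.
Nasal assimilation: no change.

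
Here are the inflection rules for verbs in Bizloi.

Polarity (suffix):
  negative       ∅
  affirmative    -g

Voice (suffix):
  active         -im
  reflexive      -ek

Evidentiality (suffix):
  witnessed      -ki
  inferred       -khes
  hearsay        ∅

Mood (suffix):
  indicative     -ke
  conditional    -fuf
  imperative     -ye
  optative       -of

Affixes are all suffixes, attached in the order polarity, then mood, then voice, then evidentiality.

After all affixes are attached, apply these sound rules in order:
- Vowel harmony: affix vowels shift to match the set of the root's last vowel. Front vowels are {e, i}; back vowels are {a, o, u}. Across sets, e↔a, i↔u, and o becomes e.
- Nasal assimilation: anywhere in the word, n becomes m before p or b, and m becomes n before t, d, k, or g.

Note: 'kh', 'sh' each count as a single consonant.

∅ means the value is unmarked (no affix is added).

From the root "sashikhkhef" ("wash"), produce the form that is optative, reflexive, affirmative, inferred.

sashikhkhefgefekkhes

Attach polarity affirmative -g → sashikhkhefg.
Attach mood optative -of → sashikhkhefgof.
Attach voice reflexive -ek → sashikhkhefgofek.
Attach evidentiality inferred -khes → sashikhkhefgofekkhes.
Apply vowel harmony: sashikhkhefgofekkhes → sashikhkhefgefekkhes.
Nasal assimilation: no change.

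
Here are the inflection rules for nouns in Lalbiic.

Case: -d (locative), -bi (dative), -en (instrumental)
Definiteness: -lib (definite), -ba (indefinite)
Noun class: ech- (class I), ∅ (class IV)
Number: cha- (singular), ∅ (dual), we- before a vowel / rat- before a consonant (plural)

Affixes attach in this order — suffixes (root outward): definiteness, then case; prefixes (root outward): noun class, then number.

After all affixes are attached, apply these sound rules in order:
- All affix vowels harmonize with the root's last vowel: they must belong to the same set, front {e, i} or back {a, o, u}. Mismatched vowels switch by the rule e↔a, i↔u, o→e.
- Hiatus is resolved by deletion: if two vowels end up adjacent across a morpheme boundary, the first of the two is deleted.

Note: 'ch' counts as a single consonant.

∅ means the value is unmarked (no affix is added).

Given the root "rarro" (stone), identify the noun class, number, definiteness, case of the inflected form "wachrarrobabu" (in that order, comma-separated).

Segment: we-ech-rarro-ba-bi.
noun class: ech- → class I.
number: we/rat- → plural.
definiteness: -ba → indefinite.
case: -bi → dative.

class I, plural, indefinite, dative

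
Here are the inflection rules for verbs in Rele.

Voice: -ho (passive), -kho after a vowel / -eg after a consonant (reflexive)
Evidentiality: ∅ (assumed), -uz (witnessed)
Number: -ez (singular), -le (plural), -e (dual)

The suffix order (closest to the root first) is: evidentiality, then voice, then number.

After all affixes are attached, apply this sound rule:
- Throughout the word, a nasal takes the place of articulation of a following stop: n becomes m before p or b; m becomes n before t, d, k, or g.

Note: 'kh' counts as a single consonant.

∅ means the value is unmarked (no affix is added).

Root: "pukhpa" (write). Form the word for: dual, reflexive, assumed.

pukhpakhoe

evidentiality = assumed: zero marking, form stays pukhpa.
Attach voice reflexive -kho (after vowel 'a') → pukhpakho.
Attach number dual -e → pukhpakhoe.
Nasal assimilation: no change.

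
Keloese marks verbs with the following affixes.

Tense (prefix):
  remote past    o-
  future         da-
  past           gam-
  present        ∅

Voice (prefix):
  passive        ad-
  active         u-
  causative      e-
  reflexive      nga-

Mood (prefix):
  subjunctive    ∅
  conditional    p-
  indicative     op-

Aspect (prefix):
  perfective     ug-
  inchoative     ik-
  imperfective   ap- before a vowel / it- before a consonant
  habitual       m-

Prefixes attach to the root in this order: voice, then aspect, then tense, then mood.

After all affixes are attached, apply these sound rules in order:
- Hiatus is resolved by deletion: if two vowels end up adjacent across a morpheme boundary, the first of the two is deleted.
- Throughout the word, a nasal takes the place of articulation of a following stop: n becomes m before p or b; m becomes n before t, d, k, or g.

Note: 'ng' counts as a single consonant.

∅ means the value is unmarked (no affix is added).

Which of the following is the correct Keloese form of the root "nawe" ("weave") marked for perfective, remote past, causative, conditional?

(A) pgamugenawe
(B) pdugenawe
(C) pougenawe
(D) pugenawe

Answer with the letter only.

Attach voice causative e- → enawe.
Attach aspect perfective ug- → ugenawe.
Attach tense remote past o- → ougenawe.
Attach mood conditional p- → pougenawe.
Apply vowel deletion: pougenawe → pugenawe.
Nasal assimilation: no change.
So the correct form is pugenawe, option (D).
(B) pdugenawe is wrong: it uses future instead of remote past for tense.
(C) pougenawe is wrong: it fails to apply the sound rule(s).
(A) pgamugenawe is wrong: it uses past instead of remote past for tense.

D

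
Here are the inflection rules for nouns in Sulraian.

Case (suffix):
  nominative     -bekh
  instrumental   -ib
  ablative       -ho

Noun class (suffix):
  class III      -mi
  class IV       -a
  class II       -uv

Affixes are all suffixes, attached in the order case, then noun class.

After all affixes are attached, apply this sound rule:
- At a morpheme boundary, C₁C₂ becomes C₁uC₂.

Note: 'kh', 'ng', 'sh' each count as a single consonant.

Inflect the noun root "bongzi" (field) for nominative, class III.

bongzibekhumi

Attach case nominative -bekh → bongzibekh.
Attach noun class class III -mi → bongzibekhmi.
Apply epenthesis: bongzibekhmi → bongzibekhumi.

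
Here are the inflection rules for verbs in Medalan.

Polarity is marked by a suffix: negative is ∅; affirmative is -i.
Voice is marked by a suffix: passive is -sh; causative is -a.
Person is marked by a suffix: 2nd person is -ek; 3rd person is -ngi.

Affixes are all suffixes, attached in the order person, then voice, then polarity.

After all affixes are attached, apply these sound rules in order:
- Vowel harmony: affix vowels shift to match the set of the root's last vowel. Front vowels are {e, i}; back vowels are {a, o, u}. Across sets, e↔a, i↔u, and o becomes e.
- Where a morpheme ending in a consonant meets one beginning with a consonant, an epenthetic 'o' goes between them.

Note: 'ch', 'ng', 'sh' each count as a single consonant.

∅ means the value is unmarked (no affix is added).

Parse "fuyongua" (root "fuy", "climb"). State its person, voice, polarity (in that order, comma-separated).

Segment: fuy-ngi-a.
person: -ngi → 3rd person.
voice: -a → causative.
polarity: ∅ → negative.

3rd person, causative, negative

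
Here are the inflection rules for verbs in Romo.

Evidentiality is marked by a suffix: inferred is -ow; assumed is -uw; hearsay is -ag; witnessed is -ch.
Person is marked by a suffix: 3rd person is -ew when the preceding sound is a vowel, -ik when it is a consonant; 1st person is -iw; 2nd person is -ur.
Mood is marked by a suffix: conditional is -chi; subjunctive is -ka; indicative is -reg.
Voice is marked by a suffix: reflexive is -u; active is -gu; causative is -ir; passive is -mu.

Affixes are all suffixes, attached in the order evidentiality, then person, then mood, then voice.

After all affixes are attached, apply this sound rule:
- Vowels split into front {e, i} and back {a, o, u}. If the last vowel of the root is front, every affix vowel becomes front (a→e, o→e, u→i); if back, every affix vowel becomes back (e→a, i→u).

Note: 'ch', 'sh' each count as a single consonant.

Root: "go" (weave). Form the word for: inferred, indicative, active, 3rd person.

Attach evidentiality inferred -ow → goow.
Attach person 3rd person -ik (after consonant 'w') → goowik.
Attach mood indicative -reg → goowikreg.
Attach voice active -gu → goowikreggu.
Apply vowel harmony: goowikreggu → goowukraggu.

goowukraggu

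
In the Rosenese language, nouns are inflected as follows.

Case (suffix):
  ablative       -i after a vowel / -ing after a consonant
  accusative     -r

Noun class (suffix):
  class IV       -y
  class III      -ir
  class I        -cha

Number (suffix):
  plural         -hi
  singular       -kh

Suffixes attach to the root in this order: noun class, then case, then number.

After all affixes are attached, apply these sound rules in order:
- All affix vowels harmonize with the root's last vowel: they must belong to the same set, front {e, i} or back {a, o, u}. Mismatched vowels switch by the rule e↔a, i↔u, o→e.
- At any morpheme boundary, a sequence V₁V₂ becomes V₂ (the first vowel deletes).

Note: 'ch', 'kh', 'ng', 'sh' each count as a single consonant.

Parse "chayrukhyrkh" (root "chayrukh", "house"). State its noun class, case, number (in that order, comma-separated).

class IV, accusative, singular

Segment: chayrukh-y-r-kh.
noun class: -y → class IV.
case: -r → accusative.
number: -kh → singular.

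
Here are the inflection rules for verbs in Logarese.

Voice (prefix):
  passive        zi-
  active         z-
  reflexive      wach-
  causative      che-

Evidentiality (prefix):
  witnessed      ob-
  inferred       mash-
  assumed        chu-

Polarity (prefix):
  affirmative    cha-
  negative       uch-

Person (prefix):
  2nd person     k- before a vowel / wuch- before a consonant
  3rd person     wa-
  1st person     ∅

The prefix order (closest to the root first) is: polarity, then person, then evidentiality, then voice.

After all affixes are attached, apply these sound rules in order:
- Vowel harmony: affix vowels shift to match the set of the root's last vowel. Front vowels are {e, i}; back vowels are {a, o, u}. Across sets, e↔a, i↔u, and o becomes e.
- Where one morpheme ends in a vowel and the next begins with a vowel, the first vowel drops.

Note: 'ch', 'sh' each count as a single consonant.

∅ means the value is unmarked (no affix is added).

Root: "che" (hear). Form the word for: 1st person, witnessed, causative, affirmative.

chebcheche

Attach polarity affirmative cha- → chache.
person = 1st person: zero marking, form stays chache.
Attach evidentiality witnessed ob- → obchache.
Attach voice causative che- → cheobchache.
Apply vowel harmony: cheobchache → cheebcheche.
Apply vowel deletion: cheebcheche → chebcheche.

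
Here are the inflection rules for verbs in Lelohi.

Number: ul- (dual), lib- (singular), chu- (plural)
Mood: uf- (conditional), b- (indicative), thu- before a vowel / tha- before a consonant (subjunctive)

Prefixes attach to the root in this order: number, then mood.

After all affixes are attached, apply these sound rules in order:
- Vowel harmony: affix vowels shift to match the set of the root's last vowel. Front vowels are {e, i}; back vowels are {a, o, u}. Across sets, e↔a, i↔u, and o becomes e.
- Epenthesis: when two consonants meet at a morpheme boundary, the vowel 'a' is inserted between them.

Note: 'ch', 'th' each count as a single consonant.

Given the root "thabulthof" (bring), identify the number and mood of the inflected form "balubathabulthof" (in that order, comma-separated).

singular, indicative

Segment: b-lib-thabulthof.
number: lib- → singular.
mood: b- → indicative.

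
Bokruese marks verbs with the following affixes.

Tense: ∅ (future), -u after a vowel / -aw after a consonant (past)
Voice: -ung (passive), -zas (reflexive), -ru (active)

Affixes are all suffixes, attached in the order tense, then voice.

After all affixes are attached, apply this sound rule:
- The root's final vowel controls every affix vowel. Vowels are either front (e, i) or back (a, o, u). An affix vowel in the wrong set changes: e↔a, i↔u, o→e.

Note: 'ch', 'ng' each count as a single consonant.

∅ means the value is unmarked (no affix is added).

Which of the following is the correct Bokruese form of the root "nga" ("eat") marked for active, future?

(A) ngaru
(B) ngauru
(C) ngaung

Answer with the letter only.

A

tense = future: zero marking, form stays nga.
Attach voice active -ru → ngaru.
Vowel harmony: no change.
So the correct form is ngaru, option (A).
(C) ngaung is wrong: it uses passive instead of active for voice.
(B) ngauru is wrong: it uses past instead of future for tense.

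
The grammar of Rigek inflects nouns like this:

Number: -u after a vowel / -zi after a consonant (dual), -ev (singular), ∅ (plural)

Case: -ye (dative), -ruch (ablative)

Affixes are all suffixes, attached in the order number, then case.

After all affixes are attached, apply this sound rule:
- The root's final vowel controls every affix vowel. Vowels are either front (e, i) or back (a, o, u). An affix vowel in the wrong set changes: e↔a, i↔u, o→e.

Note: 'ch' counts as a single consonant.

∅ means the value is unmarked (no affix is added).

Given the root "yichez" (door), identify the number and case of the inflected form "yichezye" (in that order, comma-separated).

Segment: yichez-ye.
number: ∅ → plural.
case: -ye → dative.

plural, dative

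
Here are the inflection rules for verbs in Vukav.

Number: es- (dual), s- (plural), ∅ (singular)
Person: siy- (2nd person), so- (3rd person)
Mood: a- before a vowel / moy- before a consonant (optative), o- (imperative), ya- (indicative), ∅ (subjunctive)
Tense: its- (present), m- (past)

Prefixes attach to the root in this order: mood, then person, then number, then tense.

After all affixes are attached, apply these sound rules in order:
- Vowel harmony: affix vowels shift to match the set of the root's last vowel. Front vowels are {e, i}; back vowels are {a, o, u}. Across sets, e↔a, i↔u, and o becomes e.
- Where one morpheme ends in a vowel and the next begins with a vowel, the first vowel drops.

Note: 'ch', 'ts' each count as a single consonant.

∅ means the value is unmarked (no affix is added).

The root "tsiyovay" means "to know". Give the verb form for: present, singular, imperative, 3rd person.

Attach mood imperative o- → otsiyovay.
Attach person 3rd person so- → sootsiyovay.
number = singular: zero marking, form stays sootsiyovay.
Attach tense present its- → itssootsiyovay.
Apply vowel harmony: itssootsiyovay → utssootsiyovay.
Apply vowel deletion: utssootsiyovay → utssotsiyovay.

utssotsiyovay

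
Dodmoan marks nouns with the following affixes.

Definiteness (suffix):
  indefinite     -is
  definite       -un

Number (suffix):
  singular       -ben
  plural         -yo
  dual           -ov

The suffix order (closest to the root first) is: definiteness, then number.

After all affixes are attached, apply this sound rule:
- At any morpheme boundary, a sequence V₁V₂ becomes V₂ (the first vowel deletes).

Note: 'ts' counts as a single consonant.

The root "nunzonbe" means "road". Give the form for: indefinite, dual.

nunzonbisov

Attach definiteness indefinite -is → nunzonbeis.
Attach number dual -ov → nunzonbeisov.
Apply vowel deletion: nunzonbeisov → nunzonbisov.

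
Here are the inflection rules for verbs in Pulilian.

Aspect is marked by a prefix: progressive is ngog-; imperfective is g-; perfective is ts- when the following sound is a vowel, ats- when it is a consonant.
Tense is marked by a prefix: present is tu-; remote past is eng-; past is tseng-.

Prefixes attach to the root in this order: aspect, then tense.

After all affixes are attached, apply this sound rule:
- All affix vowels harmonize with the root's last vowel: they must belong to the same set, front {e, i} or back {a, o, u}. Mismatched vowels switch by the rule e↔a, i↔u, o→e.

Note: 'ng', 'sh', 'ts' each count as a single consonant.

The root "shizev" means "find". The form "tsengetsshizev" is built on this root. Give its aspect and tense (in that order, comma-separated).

perfective, past

Segment: tseng-ats-shizev.
aspect: ts/ats- → perfective.
tense: tseng- → past.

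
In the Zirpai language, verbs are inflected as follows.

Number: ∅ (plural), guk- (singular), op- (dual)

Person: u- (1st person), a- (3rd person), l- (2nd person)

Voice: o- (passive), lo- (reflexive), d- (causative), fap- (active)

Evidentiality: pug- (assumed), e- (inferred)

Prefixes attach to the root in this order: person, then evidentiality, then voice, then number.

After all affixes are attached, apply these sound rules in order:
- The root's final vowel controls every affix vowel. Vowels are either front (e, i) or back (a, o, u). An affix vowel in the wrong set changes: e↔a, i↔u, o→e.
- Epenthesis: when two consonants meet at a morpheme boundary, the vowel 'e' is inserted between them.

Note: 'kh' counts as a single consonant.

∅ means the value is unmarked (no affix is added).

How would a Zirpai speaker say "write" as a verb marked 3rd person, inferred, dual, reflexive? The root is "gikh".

Attach person 3rd person a- → agikh.
Attach evidentiality inferred e- → eagikh.
Attach voice reflexive lo- → loeagikh.
Attach number dual op- → oploeagikh.
Apply vowel harmony: oploeagikh → epleeegikh.
Apply epenthesis: epleeegikh → epeleeegikh.

epeleeegikh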